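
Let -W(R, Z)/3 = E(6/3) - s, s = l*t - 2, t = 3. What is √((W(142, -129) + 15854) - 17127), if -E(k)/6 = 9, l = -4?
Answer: I*√1153 ≈ 33.956*I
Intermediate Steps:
E(k) = -54 (E(k) = -6*9 = -54)
s = -14 (s = -4*3 - 2 = -12 - 2 = -14)
W(R, Z) = 120 (W(R, Z) = -3*(-54 - 1*(-14)) = -3*(-54 + 14) = -3*(-40) = 120)
√((W(142, -129) + 15854) - 17127) = √((120 + 15854) - 17127) = √(15974 - 17127) = √(-1153) = I*√1153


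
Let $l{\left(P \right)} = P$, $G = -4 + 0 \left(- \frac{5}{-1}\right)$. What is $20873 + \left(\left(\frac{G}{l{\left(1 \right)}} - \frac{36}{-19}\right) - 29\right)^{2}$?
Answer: $\frac{7884434}{361} \approx 21841.0$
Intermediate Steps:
$G = -4$ ($G = -4 + 0 \left(\left(-5\right) \left(-1\right)\right) = -4 + 0 \cdot 5 = -4 + 0 = -4$)
$20873 + \left(\left(\frac{G}{l{\left(1 \right)}} - \frac{36}{-19}\right) - 29\right)^{2} = 20873 + \left(\left(- \frac{4}{1} - \frac{36}{-19}\right) - 29\right)^{2} = 20873 + \left(\left(\left(-4\right) 1 - - \frac{36}{19}\right) - 29\right)^{2} = 20873 + \left(\left(-4 + \frac{36}{19}\right) - 29\right)^{2} = 20873 + \left(- \frac{40}{19} - 29\right)^{2} = 20873 + \left(- \frac{591}{19}\right)^{2} = 20873 + \frac{349281}{361} = \frac{7884434}{361}$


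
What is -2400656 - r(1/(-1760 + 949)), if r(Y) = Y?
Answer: -1946932015/811 ≈ -2.4007e+6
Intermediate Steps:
-2400656 - r(1/(-1760 + 949)) = -2400656 - 1/(-1760 + 949) = -2400656 - 1/(-811) = -2400656 - 1*(-1/811) = -2400656 + 1/811 = -1946932015/811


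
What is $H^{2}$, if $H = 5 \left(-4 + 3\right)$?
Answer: $25$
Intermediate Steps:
$H = -5$ ($H = 5 \left(-1\right) = -5$)
$H^{2} = \left(-5\right)^{2} = 25$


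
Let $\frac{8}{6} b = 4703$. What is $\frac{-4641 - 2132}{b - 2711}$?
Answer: $- \frac{27092}{3265} \approx -8.2977$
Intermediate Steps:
$b = \frac{14109}{4}$ ($b = \frac{3}{4} \cdot 4703 = \frac{14109}{4} \approx 3527.3$)
$\frac{-4641 - 2132}{b - 2711} = \frac{-4641 - 2132}{\frac{14109}{4} - 2711} = - \frac{6773}{\frac{3265}{4}} = \left(-6773\right) \frac{4}{3265} = - \frac{27092}{3265}$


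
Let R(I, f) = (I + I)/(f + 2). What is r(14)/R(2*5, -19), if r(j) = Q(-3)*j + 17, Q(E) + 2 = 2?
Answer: -289/20 ≈ -14.450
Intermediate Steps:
Q(E) = 0 (Q(E) = -2 + 2 = 0)
R(I, f) = 2*I/(2 + f) (R(I, f) = (2*I)/(2 + f) = 2*I/(2 + f))
r(j) = 17 (r(j) = 0*j + 17 = 0 + 17 = 17)
r(14)/R(2*5, -19) = 17/((2*(2*5)/(2 - 19))) = 17/((2*10/(-17))) = 17/((2*10*(-1/17))) = 17/(-20/17) = 17*(-17/20) = -289/20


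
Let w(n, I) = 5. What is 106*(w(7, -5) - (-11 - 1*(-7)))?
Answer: 954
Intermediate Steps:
106*(w(7, -5) - (-11 - 1*(-7))) = 106*(5 - (-11 - 1*(-7))) = 106*(5 - (-11 + 7)) = 106*(5 - 1*(-4)) = 106*(5 + 4) = 106*9 = 954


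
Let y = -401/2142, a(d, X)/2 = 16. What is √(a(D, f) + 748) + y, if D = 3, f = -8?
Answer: -401/2142 + 2*√195 ≈ 27.741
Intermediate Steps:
a(d, X) = 32 (a(d, X) = 2*16 = 32)
y = -401/2142 (y = -401*1/2142 = -401/2142 ≈ -0.18721)
√(a(D, f) + 748) + y = √(32 + 748) - 401/2142 = √780 - 401/2142 = 2*√195 - 401/2142 = -401/2142 + 2*√195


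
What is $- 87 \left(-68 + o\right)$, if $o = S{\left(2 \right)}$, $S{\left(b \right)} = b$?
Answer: $5742$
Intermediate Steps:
$o = 2$
$- 87 \left(-68 + o\right) = - 87 \left(-68 + 2\right) = \left(-87\right) \left(-66\right) = 5742$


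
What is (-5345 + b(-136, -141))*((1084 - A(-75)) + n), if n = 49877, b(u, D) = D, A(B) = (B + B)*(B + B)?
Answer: -156137046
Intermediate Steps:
A(B) = 4*B**2 (A(B) = (2*B)*(2*B) = 4*B**2)
(-5345 + b(-136, -141))*((1084 - A(-75)) + n) = (-5345 - 141)*((1084 - 4*(-75)**2) + 49877) = -5486*((1084 - 4*5625) + 49877) = -5486*((1084 - 1*22500) + 49877) = -5486*((1084 - 22500) + 49877) = -5486*(-21416 + 49877) = -5486*28461 = -156137046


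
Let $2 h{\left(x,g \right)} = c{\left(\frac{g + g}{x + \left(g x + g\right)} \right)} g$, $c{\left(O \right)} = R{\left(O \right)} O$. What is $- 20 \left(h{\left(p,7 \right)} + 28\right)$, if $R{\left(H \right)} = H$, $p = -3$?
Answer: $- \frac{175560}{289} \approx -607.47$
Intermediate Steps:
$c{\left(O \right)} = O^{2}$ ($c{\left(O \right)} = O O = O^{2}$)
$h{\left(x,g \right)} = \frac{2 g^{3}}{\left(g + x + g x\right)^{2}}$ ($h{\left(x,g \right)} = \frac{\left(\frac{g + g}{x + \left(g x + g\right)}\right)^{2} g}{2} = \frac{\left(\frac{2 g}{x + \left(g + g x\right)}\right)^{2} g}{2} = \frac{\left(\frac{2 g}{g + x + g x}\right)^{2} g}{2} = \frac{\frac{4 g^{2}}{\left(g + x + g x\right)^{2}} g}{2} = \frac{4 g^{3} \frac{1}{\left(g + x + g x\right)^{2}}}{2} = \frac{2 g^{3}}{\left(g + x + g x\right)^{2}}$)
$- 20 \left(h{\left(p,7 \right)} + 28\right) = - 20 \left(\frac{2 \cdot 7^{3}}{\left(7 - 3 + 7 \left(-3\right)\right)^{2}} + 28\right) = - 20 \left(2 \cdot 343 \frac{1}{\left(7 - 3 - 21\right)^{2}} + 28\right) = - 20 \left(2 \cdot 343 \cdot \frac{1}{289} + 28\right) = - 20 \left(\frac{686}{289} + 28\right) = \left(-20\right) \frac{8778}{289} = - \frac{175560}{289}$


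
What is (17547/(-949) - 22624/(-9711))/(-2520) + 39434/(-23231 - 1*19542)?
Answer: -69956289946979/76411208207880 ≈ -0.91552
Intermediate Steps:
(17547/(-949) - 22624/(-9711))/(-2520) + 39434/(-23231 - 1*19542) = (17547*(-1/949) - 22624*(-1/9711))*(-1/2520) + 39434/(-23231 - 19542) = (-17547/949 + 22624/9711)*(-1/2520) + 39434/(-42773) = -11456057/708903*(-1/2520) + 39434*(-1/42773) = 11456057/1786435560 - 39434/42773 = -69956289946979/76411208207880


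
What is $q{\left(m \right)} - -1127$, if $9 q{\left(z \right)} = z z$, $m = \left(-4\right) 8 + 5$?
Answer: $1208$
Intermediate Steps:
$m = -27$ ($m = -32 + 5 = -27$)
$q{\left(z \right)} = \frac{z^{2}}{9}$ ($q{\left(z \right)} = \frac{z z}{9} = \frac{z^{2}}{9}$)
$q{\left(m \right)} - -1127 = \frac{\left(-27\right)^{2}}{9} - -1127 = \frac{1}{9} \cdot 729 + 1127 = 81 + 1127 = 1208$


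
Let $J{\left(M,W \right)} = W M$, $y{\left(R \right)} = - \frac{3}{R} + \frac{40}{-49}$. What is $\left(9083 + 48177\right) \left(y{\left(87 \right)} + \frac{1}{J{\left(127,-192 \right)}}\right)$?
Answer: $- \frac{60290029465}{1237488} \approx -48720.0$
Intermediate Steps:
$y{\left(R \right)} = - \frac{40}{49} - \frac{3}{R}$ ($y{\left(R \right)} = - \frac{3}{R} + 40 \left(- \frac{1}{49}\right) = - \frac{3}{R} - \frac{40}{49} = - \frac{40}{49} - \frac{3}{R}$)
$J{\left(M,W \right)} = M W$
$\left(9083 + 48177\right) \left(y{\left(87 \right)} + \frac{1}{J{\left(127,-192 \right)}}\right) = \left(9083 + 48177\right) \left(\left(- \frac{40}{49} - \frac{3}{87}\right) + \frac{1}{127 \left(-192\right)}\right) = 57260 \left(\left(- \frac{40}{49} - \frac{1}{29}\right) + \frac{1}{-24384}\right) = 57260 \left(\left(- \frac{40}{49} - \frac{1}{29}\right) - \frac{1}{24384}\right) = 57260 \left(- \frac{1209}{1421} - \frac{1}{24384}\right) = 57260 \left(- \frac{29481677}{34649664}\right) = - \frac{60290029465}{1237488}$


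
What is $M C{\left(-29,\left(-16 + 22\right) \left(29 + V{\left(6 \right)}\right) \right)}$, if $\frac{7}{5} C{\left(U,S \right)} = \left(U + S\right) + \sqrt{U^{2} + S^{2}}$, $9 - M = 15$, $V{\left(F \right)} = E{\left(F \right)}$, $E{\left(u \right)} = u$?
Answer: $- \frac{5430}{7} - \frac{30 \sqrt{44941}}{7} \approx -1684.3$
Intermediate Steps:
$V{\left(F \right)} = F$
$M = -6$ ($M = 9 - 15 = -6$)
$C{\left(U,S \right)} = \frac{5 S}{7} + \frac{5 U}{7} + \frac{5 \sqrt{S^{2} + U^{2}}}{7}$ ($C{\left(U,S \right)} = \frac{5 \left(\left(U + S\right) + \sqrt{U^{2} + S^{2}}\right)}{7} = \frac{5 \left(\left(S + U\right) + \sqrt{S^{2} + U^{2}}\right)}{7} = \frac{5 \left(S + U + \sqrt{S^{2} + U^{2}}\right)}{7} = \frac{5 S}{7} + \frac{5 U}{7} + \frac{5 \sqrt{S^{2} + U^{2}}}{7}$)
$M C{\left(-29,\left(-16 + 22\right) \left(29 + V{\left(6 \right)}\right) \right)} = - 6 \left(\frac{5 \left(-16 + 22\right) \left(29 + 6\right)}{7} + \frac{5}{7} \left(-29\right) + \frac{5 \sqrt{\left(\left(-16 + 22\right) \left(29 + 6\right)\right)^{2} + \left(-29\right)^{2}}}{7}\right) = - 6 \left(\frac{5 \cdot 6 \cdot 35}{7} - \frac{145}{7} + \frac{5 \sqrt{\left(6 \cdot 35\right)^{2} + 841}}{7}\right) = - 6 \left(\frac{5}{7} \cdot 210 - \frac{145}{7} + \frac{5 \sqrt{210^{2} + 841}}{7}\right) = - 6 \left(150 - \frac{145}{7} + \frac{5 \sqrt{44100 + 841}}{7}\right) = - 6 \left(150 - \frac{145}{7} + \frac{5 \sqrt{44941}}{7}\right) = - 6 \left(\frac{905}{7} + \frac{5 \sqrt{44941}}{7}\right) = - \frac{5430}{7} - \frac{30 \sqrt{44941}}{7}$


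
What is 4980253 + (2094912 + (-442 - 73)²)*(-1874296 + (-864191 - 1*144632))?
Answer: -6804550847050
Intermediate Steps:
4980253 + (2094912 + (-442 - 73)²)*(-1874296 + (-864191 - 1*144632)) = 4980253 + (2094912 + (-515)²)*(-1874296 + (-864191 - 144632)) = 4980253 + (2094912 + 265225)*(-1874296 - 1008823) = 4980253 + 2360137*(-2883119) = 4980253 - 6804555827303 = -6804550847050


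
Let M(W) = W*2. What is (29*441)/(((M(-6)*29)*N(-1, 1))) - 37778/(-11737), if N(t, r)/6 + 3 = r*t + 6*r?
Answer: 29335/187792 ≈ 0.15621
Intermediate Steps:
N(t, r) = -18 + 36*r + 6*r*t (N(t, r) = -18 + 6*(r*t + 6*r) = -18 + 6*(6*r + r*t) = -18 + (36*r + 6*r*t) = -18 + 36*r + 6*r*t)
M(W) = 2*W
(29*441)/(((M(-6)*29)*N(-1, 1))) - 37778/(-11737) = (29*441)/((((2*(-6))*29)*(-18 + 36*1 + 6*1*(-1)))) - 37778/(-11737) = 12789/(((-12*29)*(-18 + 36 - 6))) - 37778*(-1/11737) = 12789/((-348*12)) + 37778/11737 = 12789/(-4176) + 37778/11737 = 12789*(-1/4176) + 37778/11737 = -49/16 + 37778/11737 = 29335/187792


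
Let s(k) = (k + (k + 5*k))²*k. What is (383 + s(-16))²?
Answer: 40128503041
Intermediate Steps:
s(k) = 49*k³ (s(k) = (k + 6*k)²*k = (7*k)²*k = (49*k²)*k = 49*k³)
(383 + s(-16))² = (383 + 49*(-16)³)² = (383 + 49*(-4096))² = (383 - 200704)² = (-200321)² = 40128503041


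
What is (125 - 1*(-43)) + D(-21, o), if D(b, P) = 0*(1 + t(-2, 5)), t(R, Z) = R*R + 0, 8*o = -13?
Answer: 168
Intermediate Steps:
o = -13/8 (o = (⅛)*(-13) = -13/8 ≈ -1.6250)
t(R, Z) = R² (t(R, Z) = R² + 0 = R²)
D(b, P) = 0 (D(b, P) = 0*(1 + (-2)²) = 0*(1 + 4) = 0*5 = 0)
(125 - 1*(-43)) + D(-21, o) = (125 - 1*(-43)) + 0 = (125 + 43) + 0 = 168 + 0 = 168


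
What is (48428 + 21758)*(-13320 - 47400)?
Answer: -4261693920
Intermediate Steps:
(48428 + 21758)*(-13320 - 47400) = 70186*(-60720) = -4261693920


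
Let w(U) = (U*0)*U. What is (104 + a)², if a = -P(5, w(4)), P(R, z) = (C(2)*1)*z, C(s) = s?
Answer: 10816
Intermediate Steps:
w(U) = 0 (w(U) = 0*U = 0)
P(R, z) = 2*z (P(R, z) = (2*1)*z = 2*z)
a = 0 (a = -2*0 = -1*0 = 0)
(104 + a)² = (104 + 0)² = 104² = 10816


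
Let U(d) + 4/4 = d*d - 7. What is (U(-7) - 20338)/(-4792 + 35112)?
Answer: -20297/30320 ≈ -0.66943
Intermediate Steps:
U(d) = -8 + d**2 (U(d) = -1 + (d*d - 7) = -1 + (d**2 - 7) = -1 + (-7 + d**2) = -8 + d**2)
(U(-7) - 20338)/(-4792 + 35112) = ((-8 + (-7)**2) - 20338)/(-4792 + 35112) = ((-8 + 49) - 20338)/30320 = (41 - 20338)*(1/30320) = -20297*1/30320 = -20297/30320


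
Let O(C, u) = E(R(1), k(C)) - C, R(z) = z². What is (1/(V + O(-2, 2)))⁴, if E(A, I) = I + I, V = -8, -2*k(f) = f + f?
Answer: 1/16 ≈ 0.062500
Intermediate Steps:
k(f) = -f (k(f) = -(f + f)/2 = -f)
E(A, I) = 2*I
O(C, u) = -3*C (O(C, u) = 2*(-C) - C = -2*C - C = -3*C)
(1/(V + O(-2, 2)))⁴ = (1/(-8 - 3*(-2)))⁴ = (1/(-8 + 6))⁴ = (1/(-2))⁴ = (-½)⁴ = 1/16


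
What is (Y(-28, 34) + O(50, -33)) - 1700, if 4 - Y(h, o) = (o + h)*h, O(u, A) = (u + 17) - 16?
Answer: -1477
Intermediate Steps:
O(u, A) = 1 + u (O(u, A) = (17 + u) - 16 = 1 + u)
Y(h, o) = 4 - h*(h + o) (Y(h, o) = 4 - (o + h)*h = 4 - (h + o)*h = 4 - h*(h + o))
(Y(-28, 34) + O(50, -33)) - 1700 = ((4 - 1*(-28)² - 1*(-28)*34) + (1 + 50)) - 1700 = ((4 - 1*784 + 952) + 51) - 1700 = ((4 - 784 + 952) + 51) - 1700 = (172 + 51) - 1700 = 223 - 1700 = -1477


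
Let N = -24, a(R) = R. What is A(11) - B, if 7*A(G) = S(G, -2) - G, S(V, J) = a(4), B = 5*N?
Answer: 119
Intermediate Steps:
B = -120 (B = 5*(-24) = -120)
S(V, J) = 4
A(G) = 4/7 - G/7 (A(G) = (4 - G)/7 = 4/7 - G/7)
A(11) - B = (4/7 - ⅐*11) - 1*(-120) = (4/7 - 11/7) + 120 = -1 + 120 = 119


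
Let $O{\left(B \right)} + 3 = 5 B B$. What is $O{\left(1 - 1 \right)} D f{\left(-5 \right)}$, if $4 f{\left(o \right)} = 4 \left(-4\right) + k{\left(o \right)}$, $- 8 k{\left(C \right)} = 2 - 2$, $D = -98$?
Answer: $-1176$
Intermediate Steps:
$O{\left(B \right)} = -3 + 5 B^{2}$ ($O{\left(B \right)} = -3 + 5 B B = -3 + 5 B^{2}$)
$k{\left(C \right)} = 0$ ($k{\left(C \right)} = - \frac{2 - 2}{8} = \left(- \frac{1}{8}\right) 0 = 0$)
$f{\left(o \right)} = -4$ ($f{\left(o \right)} = \frac{4 \left(-4\right) + 0}{4} = \frac{-16 + 0}{4} = \frac{1}{4} \left(-16\right) = -4$)
$O{\left(1 - 1 \right)} D f{\left(-5 \right)} = \left(-3 + 5 \left(1 - 1\right)^{2}\right) \left(-98\right) \left(-4\right) = \left(-3 + 5 \cdot 0^{2}\right) \left(-98\right) \left(-4\right) = \left(-3 + 5 \cdot 0\right) \left(-98\right) \left(-4\right) = \left(-3 + 0\right) \left(-98\right) \left(-4\right) = \left(-3\right) \left(-98\right) \left(-4\right) = 294 \left(-4\right) = -1176$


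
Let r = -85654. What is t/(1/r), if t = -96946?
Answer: 8303812684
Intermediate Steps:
t/(1/r) = -96946/(1/(-85654)) = -96946/(-1/85654) = -96946*(-85654) = 8303812684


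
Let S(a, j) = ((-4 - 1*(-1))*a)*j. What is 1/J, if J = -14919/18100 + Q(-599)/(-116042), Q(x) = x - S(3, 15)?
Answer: -1050180100/861416099 ≈ -1.2191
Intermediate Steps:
S(a, j) = -3*a*j (S(a, j) = ((-4 + 1)*a)*j = (-3*a)*j = -3*a*j)
Q(x) = 135 + x (Q(x) = x - (-3)*3*15 = x - 1*(-135) = x + 135 = 135 + x)
J = -861416099/1050180100 (J = -14919/18100 + (135 - 599)/(-116042) = -14919*1/18100 - 464*(-1/116042) = -14919/18100 + 232/58021 = -861416099/1050180100 ≈ -0.82026)
1/J = 1/(-861416099/1050180100) = -1050180100/861416099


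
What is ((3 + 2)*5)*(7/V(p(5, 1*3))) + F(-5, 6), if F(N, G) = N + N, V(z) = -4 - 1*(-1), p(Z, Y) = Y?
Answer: -205/3 ≈ -68.333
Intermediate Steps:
V(z) = -3 (V(z) = -4 + 1 = -3)
F(N, G) = 2*N
((3 + 2)*5)*(7/V(p(5, 1*3))) + F(-5, 6) = ((3 + 2)*5)*(7/(-3)) + 2*(-5) = (5*5)*(7*(-⅓)) - 10 = 25*(-7/3) - 10 = -175/3 - 10 = -205/3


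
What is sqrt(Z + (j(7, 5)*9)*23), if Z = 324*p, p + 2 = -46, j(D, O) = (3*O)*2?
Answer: 3*I*sqrt(1038) ≈ 96.654*I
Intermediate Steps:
j(D, O) = 6*O
p = -48 (p = -2 - 46 = -48)
Z = -15552 (Z = 324*(-48) = -15552)
sqrt(Z + (j(7, 5)*9)*23) = sqrt(-15552 + ((6*5)*9)*23) = sqrt(-15552 + (30*9)*23) = sqrt(-15552 + 270*23) = sqrt(-15552 + 6210) = sqrt(-9342) = 3*I*sqrt(1038)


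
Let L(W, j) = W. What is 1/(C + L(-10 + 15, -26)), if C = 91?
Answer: 1/96 ≈ 0.010417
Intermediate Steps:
1/(C + L(-10 + 15, -26)) = 1/(91 + (-10 + 15)) = 1/(91 + 5) = 1/96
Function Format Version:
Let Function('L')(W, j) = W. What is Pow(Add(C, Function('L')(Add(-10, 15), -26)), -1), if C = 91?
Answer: Rational(1, 96) ≈ 0.010417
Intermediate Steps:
Pow(Add(C, Function('L')(Add(-10, 15), -26)), -1) = Pow(Add(91, Add(-10, 15)), -1) = Pow(Add(91, 5), -1) = Pow(96, -1) = Rational(1, 96)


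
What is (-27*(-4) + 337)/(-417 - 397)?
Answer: -445/814 ≈ -0.54668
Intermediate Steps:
(-27*(-4) + 337)/(-417 - 397) = (108 + 337)/(-814) = 445*(-1/814) = -445/814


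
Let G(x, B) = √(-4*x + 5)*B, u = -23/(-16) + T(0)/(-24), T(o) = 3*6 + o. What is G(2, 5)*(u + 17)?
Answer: 1415*I*√3/16 ≈ 153.18*I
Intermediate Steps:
T(o) = 18 + o
u = 11/16 (u = -23/(-16) + (18 + 0)/(-24) = -23*(-1/16) + 18*(-1/24) = 23/16 - ¾ = 11/16 ≈ 0.68750)
G(x, B) = B*√(5 - 4*x) (G(x, B) = √(5 - 4*x)*B = B*√(5 - 4*x))
G(2, 5)*(u + 17) = (5*√(5 - 4*2))*(11/16 + 17) = (5*√(5 - 8))*(283/16) = (5*√(-3))*(283/16) = (5*(I*√3))*(283/16) = (5*I*√3)*(283/16) = 1415*I*√3/16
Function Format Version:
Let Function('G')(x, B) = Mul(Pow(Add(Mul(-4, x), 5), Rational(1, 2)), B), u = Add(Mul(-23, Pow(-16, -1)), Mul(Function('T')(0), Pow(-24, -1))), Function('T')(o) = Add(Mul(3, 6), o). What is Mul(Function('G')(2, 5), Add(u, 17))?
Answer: Mul(Rational(1415, 16), I, Pow(3, Rational(1, 2))) ≈ Mul(153.18, I)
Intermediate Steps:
Function('T')(o) = Add(18, o)
u = Rational(11, 16) (u = Add(Mul(-23, Pow(-16, -1)), Mul(Add(18, 0), Pow(-24, -1))) = Add(Mul(-23, Rational(-1, 16)), Mul(18, Rational(-1, 24))) = Add(Rational(23, 16), Rational(-3, 4)) = Rational(11, 16) ≈ 0.68750)
Function('G')(x, B) = Mul(B, Pow(Add(5, Mul(-4, x)), Rational(1, 2))) (Function('G')(x, B) = Mul(Pow(Add(5, Mul(-4, x)), Rational(1, 2)), B) = Mul(B, Pow(Add(5, Mul(-4, x)), Rational(1, 2))))
Mul(Function('G')(2, 5), Add(u, 17)) = Mul(Mul(5, Pow(Add(5, Mul(-4, 2)), Rational(1, 2))), Add(Rational(11, 16), 17)) = Mul(Mul(5, Pow(Add(5, -8), Rational(1, 2))), Rational(283, 16)) = Mul(Mul(5, Pow(-3, Rational(1, 2))), Rational(283, 16)) = Mul(Mul(5, Mul(I, Pow(3, Rational(1, 2)))), Rational(283, 16)) = Mul(Mul(5, I, Pow(3, Rational(1, 2))), Rational(283, 16)) = Mul(Rational(1415, 16), I, Pow(3, Rational(1, 2)))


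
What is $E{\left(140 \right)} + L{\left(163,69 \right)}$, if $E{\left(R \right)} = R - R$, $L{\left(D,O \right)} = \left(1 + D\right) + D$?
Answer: $327$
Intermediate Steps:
$L{\left(D,O \right)} = 1 + 2 D$
$E{\left(R \right)} = 0$
$E{\left(140 \right)} + L{\left(163,69 \right)} = 0 + \left(1 + 2 \cdot 163\right) = 0 + \left(1 + 326\right) = 0 + 327 = 327$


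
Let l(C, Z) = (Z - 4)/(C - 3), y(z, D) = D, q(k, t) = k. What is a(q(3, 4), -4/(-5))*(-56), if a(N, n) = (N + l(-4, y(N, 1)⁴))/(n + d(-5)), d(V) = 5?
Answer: -960/29 ≈ -33.103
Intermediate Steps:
l(C, Z) = (-4 + Z)/(-3 + C)
a(N, n) = (3/7 + N)/(5 + n) (a(N, n) = (N + (-4 + 1⁴)/(-3 - 4))/(n + 5) = (N + (-4 + 1)/(-7))/(5 + n) = (N - ⅐*(-3))/(5 + n) = (N + 3/7)/(5 + n) = (3/7 + N)/(5 + n))
a(q(3, 4), -4/(-5))*(-56) = ((3/7 + 3)/(5 - 4/(-5)))*(-56) = ((24/7)/(5 - 4*(-⅕)))*(-56) = ((24/7)/(5 + ⅘))*(-56) = ((24/7)/(29/5))*(-56) = ((5/29)*(24/7))*(-56) = (120/203)*(-56) = -960/29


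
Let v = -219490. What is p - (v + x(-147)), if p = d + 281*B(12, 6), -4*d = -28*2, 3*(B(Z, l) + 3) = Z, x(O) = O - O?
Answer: 219785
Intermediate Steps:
x(O) = 0
B(Z, l) = -3 + Z/3
d = 14 (d = -(-7)*2 = -¼*(-56) = 14)
p = 295 (p = 14 + 281*(-3 + (⅓)*12) = 14 + 281*(-3 + 4) = 14 + 281*1 = 14 + 281 = 295)
p - (v + x(-147)) = 295 - (-219490 + 0) = 295 - 1*(-219490) = 295 + 219490 = 219785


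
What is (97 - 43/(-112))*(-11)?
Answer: -119977/112 ≈ -1071.2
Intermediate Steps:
(97 - 43/(-112))*(-11) = (97 - 43*(-1/112))*(-11) = (97 + 43/112)*(-11) = (10907/112)*(-11) = -119977/112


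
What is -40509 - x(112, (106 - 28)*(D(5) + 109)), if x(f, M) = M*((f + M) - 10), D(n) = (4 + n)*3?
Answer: -113652189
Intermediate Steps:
D(n) = 12 + 3*n
x(f, M) = M*(-10 + M + f) (x(f, M) = M*((M + f) - 10) = M*(-10 + M + f))
-40509 - x(112, (106 - 28)*(D(5) + 109)) = -40509 - (106 - 28)*((12 + 3*5) + 109)*(-10 + (106 - 28)*((12 + 3*5) + 109) + 112) = -40509 - 78*((12 + 15) + 109)*(-10 + 78*((12 + 15) + 109) + 112) = -40509 - 78*(27 + 109)*(-10 + 78*(27 + 109) + 112) = -40509 - 78*136*(-10 + 78*136 + 112) = -40509 - 10608*(-10 + 10608 + 112) = -40509 - 10608*10710 = -40509 - 1*113611680 = -40509 - 113611680 = -113652189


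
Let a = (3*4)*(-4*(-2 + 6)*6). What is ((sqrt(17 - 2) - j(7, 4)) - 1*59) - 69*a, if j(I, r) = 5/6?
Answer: 476569/6 + sqrt(15) ≈ 79432.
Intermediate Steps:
j(I, r) = 5/6 (j(I, r) = 5*(1/6) = 5/6)
a = -1152 (a = 12*(-16*6) = 12*(-4*24) = 12*(-96) = -1152)
((sqrt(17 - 2) - j(7, 4)) - 1*59) - 69*a = ((sqrt(17 - 2) - 1*5/6) - 1*59) - 69*(-1152) = ((sqrt(15) - 5/6) - 59) + 79488 = ((-5/6 + sqrt(15)) - 59) + 79488 = (-359/6 + sqrt(15)) + 79488 = 476569/6 + sqrt(15)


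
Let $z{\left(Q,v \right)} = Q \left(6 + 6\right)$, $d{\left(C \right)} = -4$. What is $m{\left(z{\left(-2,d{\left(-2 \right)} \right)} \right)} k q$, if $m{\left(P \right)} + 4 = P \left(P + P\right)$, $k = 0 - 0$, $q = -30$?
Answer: $0$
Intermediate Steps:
$z{\left(Q,v \right)} = 12 Q$ ($z{\left(Q,v \right)} = Q 12 = 12 Q$)
$k = 0$ ($k = 0 + \left(-7 + 7\right) = 0 + 0 = 0$)
$m{\left(P \right)} = -4 + 2 P^{2}$ ($m{\left(P \right)} = -4 + P \left(P + P\right) = -4 + P 2 P = -4 + 2 P^{2}$)
$m{\left(z{\left(-2,d{\left(-2 \right)} \right)} \right)} k q = \left(-4 + 2 \left(12 \left(-2\right)\right)^{2}\right) 0 \left(-30\right) = \left(-4 + 2 \left(-24\right)^{2}\right) 0 \left(-30\right) = \left(-4 + 2 \cdot 576\right) 0 \left(-30\right) = \left(-4 + 1152\right) 0 \left(-30\right) = 1148 \cdot 0 \left(-30\right) = 0 \left(-30\right) = 0$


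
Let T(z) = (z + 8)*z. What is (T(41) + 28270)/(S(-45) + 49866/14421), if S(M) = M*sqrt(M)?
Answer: 2419351265166/2105924356009 + 94454692983585*I*sqrt(5)/2105924356009 ≈ 1.1488 + 100.29*I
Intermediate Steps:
S(M) = M**(3/2)
T(z) = z*(8 + z) (T(z) = (8 + z)*z = z*(8 + z))
(T(41) + 28270)/(S(-45) + 49866/14421) = (41*(8 + 41) + 28270)/((-45)**(3/2) + 49866/14421) = (41*49 + 28270)/(-135*I*sqrt(5) + 49866*(1/14421)) = (2009 + 28270)/(-135*I*sqrt(5) + 16622/4807) = 30279/(16622/4807 - 135*I*sqrt(5))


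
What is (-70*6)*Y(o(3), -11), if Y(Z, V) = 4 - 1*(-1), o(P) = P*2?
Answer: -2100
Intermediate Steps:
o(P) = 2*P
Y(Z, V) = 5 (Y(Z, V) = 4 + 1 = 5)
(-70*6)*Y(o(3), -11) = -70*6*5 = -420*5 = -2100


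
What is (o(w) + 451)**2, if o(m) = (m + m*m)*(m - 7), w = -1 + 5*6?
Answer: 383807281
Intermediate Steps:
w = 29 (w = -1 + 30 = 29)
o(m) = (-7 + m)*(m + m**2) (o(m) = (m + m**2)*(-7 + m) = (-7 + m)*(m + m**2))
(o(w) + 451)**2 = (29*(-7 + 29**2 - 6*29) + 451)**2 = (29*(-7 + 841 - 174) + 451)**2 = (29*660 + 451)**2 = (19140 + 451)**2 = 19591**2 = 383807281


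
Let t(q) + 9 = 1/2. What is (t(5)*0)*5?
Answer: 0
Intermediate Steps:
t(q) = -17/2 (t(q) = -9 + 1/2 = -17/2)
(t(5)*0)*5 = -17/2*0*5 = 0*5 = 0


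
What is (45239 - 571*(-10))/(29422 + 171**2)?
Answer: 50949/58663 ≈ 0.86850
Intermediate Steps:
(45239 - 571*(-10))/(29422 + 171**2) = (45239 + 5710)/(29422 + 29241) = 50949/58663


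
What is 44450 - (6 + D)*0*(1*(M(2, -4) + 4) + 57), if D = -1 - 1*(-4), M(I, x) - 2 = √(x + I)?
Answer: 44450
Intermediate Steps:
M(I, x) = 2 + √(I + x) (M(I, x) = 2 + √(x + I) = 2 + √(I + x))
D = 3 (D = -1 + 4 = 3)
44450 - (6 + D)*0*(1*(M(2, -4) + 4) + 57) = 44450 - (6 + 3)*0*(1*((2 + √(2 - 4)) + 4) + 57) = 44450 - 9*0*(1*((2 + √(-2)) + 4) + 57) = 44450 - 0*(1*((2 + I*√2) + 4) + 57) = 44450 - 0*(1*(6 + I*√2) + 57) = 44450 - 0*((6 + I*√2) + 57) = 44450 - 0*(63 + I*√2) = 44450 - 1*0 = 44450 + 0 = 44450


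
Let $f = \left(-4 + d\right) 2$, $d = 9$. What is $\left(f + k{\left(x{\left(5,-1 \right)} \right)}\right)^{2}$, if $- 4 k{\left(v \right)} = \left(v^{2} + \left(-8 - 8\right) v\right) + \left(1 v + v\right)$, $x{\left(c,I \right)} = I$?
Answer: $\frac{625}{16} \approx 39.063$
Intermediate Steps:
$k{\left(v \right)} = - \frac{v^{2}}{4} + \frac{7 v}{2}$ ($k{\left(v \right)} = - \frac{\left(v^{2} + \left(-8 - 8\right) v\right) + \left(1 v + v\right)}{4} = - \frac{\left(v^{2} - 16 v\right) + \left(v + v\right)}{4} = - \frac{\left(v^{2} - 16 v\right) + 2 v}{4} = - \frac{v^{2} - 14 v}{4} = - \frac{v^{2}}{4} + \frac{7 v}{2}$)
$f = 10$ ($f = \left(-4 + 9\right) 2 = 5 \cdot 2 = 10$)
$\left(f + k{\left(x{\left(5,-1 \right)} \right)}\right)^{2} = \left(10 + \frac{1}{4} \left(-1\right) \left(14 - -1\right)\right)^{2} = \left(10 + \frac{1}{4} \left(-1\right) \left(14 + 1\right)\right)^{2} = \left(10 + \frac{1}{4} \left(-1\right) 15\right)^{2} = \left(10 - \frac{15}{4}\right)^{2} = \left(\frac{25}{4}\right)^{2} = \frac{625}{16}$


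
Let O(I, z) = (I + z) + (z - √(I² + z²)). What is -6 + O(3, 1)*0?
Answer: -6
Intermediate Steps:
O(I, z) = I - √(I² + z²) + 2*z
-6 + O(3, 1)*0 = -6 + (3 - √(3² + 1²) + 2*1)*0 = -6 + (3 - √(9 + 1) + 2)*0 = -6 + (3 - √10 + 2)*0 = -6 + (5 - √10)*0 = -6 + 0 = -6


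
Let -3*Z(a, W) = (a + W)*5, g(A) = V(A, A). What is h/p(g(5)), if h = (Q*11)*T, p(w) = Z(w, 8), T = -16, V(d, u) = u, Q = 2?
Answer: 1056/65 ≈ 16.246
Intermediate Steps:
g(A) = A
Z(a, W) = -5*W/3 - 5*a/3 (Z(a, W) = -(a + W)*5/3 = -(W + a)*5/3 = -(5*W + 5*a)/3 = -5*W/3 - 5*a/3)
p(w) = -40/3 - 5*w/3 (p(w) = -5/3*8 - 5*w/3 = -40/3 - 5*w/3)
h = -352 (h = (2*11)*(-16) = 22*(-16) = -352)
h/p(g(5)) = -352/(-40/3 - 5/3*5) = -352/(-40/3 - 25/3) = -352/(-65/3) = -352*(-3/65) = 1056/65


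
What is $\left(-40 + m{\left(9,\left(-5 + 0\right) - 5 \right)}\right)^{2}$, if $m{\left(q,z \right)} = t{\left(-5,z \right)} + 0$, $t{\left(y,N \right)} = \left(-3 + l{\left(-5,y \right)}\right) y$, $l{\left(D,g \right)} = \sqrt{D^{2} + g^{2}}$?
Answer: $1875 + 1250 \sqrt{2} \approx 3642.8$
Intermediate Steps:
$t{\left(y,N \right)} = y \left(-3 + \sqrt{25 + y^{2}}\right)$ ($t{\left(y,N \right)} = \left(-3 + \sqrt{\left(-5\right)^{2} + y^{2}}\right) y = \left(-3 + \sqrt{25 + y^{2}}\right) y = y \left(-3 + \sqrt{25 + y^{2}}\right)$)
$m{\left(q,z \right)} = 15 - 25 \sqrt{2}$ ($m{\left(q,z \right)} = - 5 \left(-3 + \sqrt{25 + \left(-5\right)^{2}}\right) + 0 = - 5 \left(-3 + \sqrt{25 + 25}\right) + 0 = - 5 \left(-3 + \sqrt{50}\right) + 0 = - 5 \left(-3 + 5 \sqrt{2}\right) + 0 = \left(15 - 25 \sqrt{2}\right) + 0 = 15 - 25 \sqrt{2}$)
$\left(-40 + m{\left(9,\left(-5 + 0\right) - 5 \right)}\right)^{2} = \left(-40 + \left(15 - 25 \sqrt{2}\right)\right)^{2} = \left(-25 - 25 \sqrt{2}\right)^{2}$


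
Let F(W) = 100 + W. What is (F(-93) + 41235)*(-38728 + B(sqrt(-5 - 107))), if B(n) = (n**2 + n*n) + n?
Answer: -1606458384 + 164968*I*sqrt(7) ≈ -1.6065e+9 + 4.3646e+5*I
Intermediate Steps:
B(n) = n + 2*n**2 (B(n) = (n**2 + n**2) + n = 2*n**2 + n = n + 2*n**2)
(F(-93) + 41235)*(-38728 + B(sqrt(-5 - 107))) = ((100 - 93) + 41235)*(-38728 + sqrt(-5 - 107)*(1 + 2*sqrt(-5 - 107))) = (7 + 41235)*(-38728 + sqrt(-112)*(1 + 2*sqrt(-112))) = 41242*(-38728 + (4*I*sqrt(7))*(1 + 2*(4*I*sqrt(7)))) = 41242*(-38728 + (4*I*sqrt(7))*(1 + 8*I*sqrt(7))) = 41242*(-38728 + 4*I*sqrt(7)*(1 + 8*I*sqrt(7))) = -1597220176 + 164968*I*sqrt(7)*(1 + 8*I*sqrt(7))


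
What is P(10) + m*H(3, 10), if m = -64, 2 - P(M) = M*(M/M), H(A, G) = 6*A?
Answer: -1160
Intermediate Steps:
P(M) = 2 - M (P(M) = 2 - M*M/M = 2 - M)
P(10) + m*H(3, 10) = (2 - 1*10) - 384*3 = (2 - 10) - 64*18 = -8 - 1152 = -1160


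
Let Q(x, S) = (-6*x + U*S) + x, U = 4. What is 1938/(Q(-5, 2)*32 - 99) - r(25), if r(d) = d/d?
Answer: 327/319 ≈ 1.0251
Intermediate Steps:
r(d) = 1
Q(x, S) = -5*x + 4*S (Q(x, S) = (-6*x + 4*S) + x = -5*x + 4*S)
1938/(Q(-5, 2)*32 - 99) - r(25) = 1938/((-5*(-5) + 4*2)*32 - 99) - 1*1 = 1938/((25 + 8)*32 - 99) - 1 = 1938/(33*32 - 99) - 1 = 1938/(1056 - 99) - 1 = 1938/957 - 1 = 1938*(1/957) - 1 = 646/319 - 1 = 327/319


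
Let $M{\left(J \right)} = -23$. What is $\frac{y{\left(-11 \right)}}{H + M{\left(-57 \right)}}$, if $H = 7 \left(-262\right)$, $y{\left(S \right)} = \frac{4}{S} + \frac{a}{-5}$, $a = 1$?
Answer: $\frac{31}{102135} \approx 0.00030352$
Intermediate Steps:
$y{\left(S \right)} = - \frac{1}{5} + \frac{4}{S}$ ($y{\left(S \right)} = \frac{4}{S} + 1 \frac{1}{-5} = \frac{4}{S} + 1 \left(- \frac{1}{5}\right) = \frac{4}{S} - \frac{1}{5} = - \frac{1}{5} + \frac{4}{S}$)
$H = -1834$
$\frac{y{\left(-11 \right)}}{H + M{\left(-57 \right)}} = \frac{\frac{1}{5} \frac{1}{-11} \left(20 - -11\right)}{-1834 - 23} = \frac{\frac{1}{5} \left(- \frac{1}{11}\right) \left(20 + 11\right)}{-1857} = \frac{1}{5} \left(- \frac{1}{11}\right) 31 \left(- \frac{1}{1857}\right) = \left(- \frac{31}{55}\right) \left(- \frac{1}{1857}\right) = \frac{31}{102135}$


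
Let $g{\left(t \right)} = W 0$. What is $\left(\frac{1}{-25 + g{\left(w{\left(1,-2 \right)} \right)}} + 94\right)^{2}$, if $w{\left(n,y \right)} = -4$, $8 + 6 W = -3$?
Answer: $\frac{5517801}{625} \approx 8828.5$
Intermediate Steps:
$W = - \frac{11}{6}$ ($W = - \frac{4}{3} + \frac{1}{6} \left(-3\right) = - \frac{4}{3} - \frac{1}{2} = - \frac{11}{6} \approx -1.8333$)
$g{\left(t \right)} = 0$ ($g{\left(t \right)} = \left(- \frac{11}{6}\right) 0 = 0$)
$\left(\frac{1}{-25 + g{\left(w{\left(1,-2 \right)} \right)}} + 94\right)^{2} = \left(\frac{1}{-25 + 0} + 94\right)^{2} = \left(\frac{1}{-25} + 94\right)^{2} = \left(- \frac{1}{25} + 94\right)^{2} = \left(\frac{2349}{25}\right)^{2} = \frac{5517801}{625}$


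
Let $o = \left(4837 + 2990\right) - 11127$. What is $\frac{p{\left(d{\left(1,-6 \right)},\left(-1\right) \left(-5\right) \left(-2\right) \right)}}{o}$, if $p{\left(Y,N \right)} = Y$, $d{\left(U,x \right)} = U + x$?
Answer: $\frac{1}{660} \approx 0.0015152$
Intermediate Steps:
$o = -3300$ ($o = 7827 - 11127 = -3300$)
$\frac{p{\left(d{\left(1,-6 \right)},\left(-1\right) \left(-5\right) \left(-2\right) \right)}}{o} = \frac{1 - 6}{-3300} = \left(-5\right) \left(- \frac{1}{3300}\right) = \frac{1}{660}$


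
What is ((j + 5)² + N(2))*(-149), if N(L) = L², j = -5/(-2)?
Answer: -35909/4 ≈ -8977.3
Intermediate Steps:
j = 5/2 (j = -5*(-½) = 5/2 ≈ 2.5000)
((j + 5)² + N(2))*(-149) = ((5/2 + 5)² + 2²)*(-149) = ((15/2)² + 4)*(-149) = (225/4 + 4)*(-149) = (241/4)*(-149) = -35909/4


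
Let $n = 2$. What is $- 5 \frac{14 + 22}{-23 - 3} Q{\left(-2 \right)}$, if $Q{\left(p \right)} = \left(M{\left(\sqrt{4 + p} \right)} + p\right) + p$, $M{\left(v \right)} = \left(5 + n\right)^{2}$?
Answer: $\frac{4050}{13} \approx 311.54$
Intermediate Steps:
$M{\left(v \right)} = 49$ ($M{\left(v \right)} = \left(5 + 2\right)^{2} = 7^{2} = 49$)
$Q{\left(p \right)} = 49 + 2 p$ ($Q{\left(p \right)} = \left(49 + p\right) + p = 49 + 2 p$)
$- 5 \frac{14 + 22}{-23 - 3} Q{\left(-2 \right)} = - 5 \frac{14 + 22}{-23 - 3} \left(49 + 2 \left(-2\right)\right) = - 5 \frac{36}{-26} \left(49 - 4\right) = - 5 \cdot 36 \left(- \frac{1}{26}\right) 45 = \left(-5\right) \left(- \frac{18}{13}\right) 45 = \frac{90}{13} \cdot 45 = \frac{4050}{13}$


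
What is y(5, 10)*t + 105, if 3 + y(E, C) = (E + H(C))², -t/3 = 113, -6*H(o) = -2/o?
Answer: -2239913/300 ≈ -7466.4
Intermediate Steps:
H(o) = 1/(3*o) (H(o) = -(-1)/(3*o) = 1/(3*o))
t = -339 (t = -3*113 = -339)
y(E, C) = -3 + (E + 1/(3*C))²
y(5, 10)*t + 105 = (-3 + (⅑)*(1 + 3*10*5)²/10²)*(-339) + 105 = (-3 + (⅑)*(1/100)*(1 + 150)²)*(-339) + 105 = (-3 + (⅑)*(1/100)*151²)*(-339) + 105 = (-3 + (⅑)*(1/100)*22801)*(-339) + 105 = (-3 + 22801/900)*(-339) + 105 = (20101/900)*(-339) + 105 = -2271413/300 + 105 = -2239913/300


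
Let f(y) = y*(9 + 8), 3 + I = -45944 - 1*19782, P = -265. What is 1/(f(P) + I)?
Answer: -1/70234 ≈ -1.4238e-5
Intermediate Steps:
I = -65729 (I = -3 + (-45944 - 1*19782) = -3 + (-45944 - 19782) = -3 - 65726 = -65729)
f(y) = 17*y (f(y) = y*17 = 17*y)
1/(f(P) + I) = 1/(17*(-265) - 65729) = 1/(-4505 - 65729) = 1/(-70234) = -1/70234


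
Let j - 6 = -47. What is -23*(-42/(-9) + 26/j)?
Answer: -11408/123 ≈ -92.748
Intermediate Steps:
j = -41 (j = 6 - 47 = -41)
-23*(-42/(-9) + 26/j) = -23*(-42/(-9) + 26/(-41)) = -23*(-42*(-1/9) + 26*(-1/41)) = -23*(14/3 - 26/41) = -23*496/123 = -11408/123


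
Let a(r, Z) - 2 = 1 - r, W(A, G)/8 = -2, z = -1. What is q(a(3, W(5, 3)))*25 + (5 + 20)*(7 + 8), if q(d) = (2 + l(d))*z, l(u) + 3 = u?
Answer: 400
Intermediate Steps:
l(u) = -3 + u
W(A, G) = -16 (W(A, G) = 8*(-2) = -16)
a(r, Z) = 3 - r (a(r, Z) = 2 + (1 - r) = 3 - r)
q(d) = 1 - d (q(d) = (2 + (-3 + d))*(-1) = (-1 + d)*(-1) = 1 - d)
q(a(3, W(5, 3)))*25 + (5 + 20)*(7 + 8) = (1 - (3 - 1*3))*25 + (5 + 20)*(7 + 8) = (1 - (3 - 3))*25 + 25*15 = (1 - 1*0)*25 + 375 = (1 + 0)*25 + 375 = 1*25 + 375 = 25 + 375 = 400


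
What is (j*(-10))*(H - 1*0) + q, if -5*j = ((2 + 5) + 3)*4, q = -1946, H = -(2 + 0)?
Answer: -2106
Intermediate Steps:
H = -2 (H = -1*2 = -2)
j = -8 (j = -((2 + 5) + 3)*4/5 = -(7 + 3)*4/5 = -2*4 = -⅕*40 = -8)
(j*(-10))*(H - 1*0) + q = (-8*(-10))*(-2 - 1*0) - 1946 = 80*(-2 + 0) - 1946 = 80*(-2) - 1946 = -160 - 1946 = -2106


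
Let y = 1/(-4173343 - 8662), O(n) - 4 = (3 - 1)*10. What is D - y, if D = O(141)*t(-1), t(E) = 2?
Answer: 200736241/4182005 ≈ 48.000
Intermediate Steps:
O(n) = 24 (O(n) = 4 + (3 - 1)*10 = 4 + 2*10 = 4 + 20 = 24)
D = 48 (D = 24*2 = 48)
y = -1/4182005 (y = 1/(-4182005) = -1/4182005 ≈ -2.3912e-7)
D - y = 48 - 1*(-1/4182005) = 48 + 1/4182005 = 200736241/4182005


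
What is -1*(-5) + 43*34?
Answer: 1467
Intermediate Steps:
-1*(-5) + 43*34 = 5 + 1462 = 1467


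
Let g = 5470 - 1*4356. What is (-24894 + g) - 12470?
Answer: -36250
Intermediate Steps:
g = 1114 (g = 5470 - 4356 = 1114)
(-24894 + g) - 12470 = (-24894 + 1114) - 12470 = -23780 - 12470 = -36250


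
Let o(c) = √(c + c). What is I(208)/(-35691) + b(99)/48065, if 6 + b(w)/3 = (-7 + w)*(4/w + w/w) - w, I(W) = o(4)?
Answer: -919/1586145 - 2*√2/35691 ≈ -0.00065864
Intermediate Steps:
o(c) = √2*√c (o(c) = √(2*c) = √2*√c)
I(W) = 2*√2 (I(W) = √2*√4 = √2*2 = 2*√2)
b(w) = -18 - 3*w + 3*(1 + 4/w)*(-7 + w) (b(w) = -18 + 3*((-7 + w)*(4/w + w/w) - w) = -18 + 3*((-7 + w)*(4/w + 1) - w) = -18 + 3*((-7 + w)*(1 + 4/w) - w) = -18 + 3*((1 + 4/w)*(-7 + w) - w) = -18 + 3*(-w + (1 + 4/w)*(-7 + w)) = -18 + (-3*w + 3*(1 + 4/w)*(-7 + w)) = -18 - 3*w + 3*(1 + 4/w)*(-7 + w))
I(208)/(-35691) + b(99)/48065 = (2*√2)/(-35691) + (-27 - 84/99)/48065 = (2*√2)*(-1/35691) + (-27 - 84*1/99)*(1/48065) = -2*√2/35691 + (-27 - 28/33)*(1/48065) = -2*√2/35691 - 919/33*1/48065 = -2*√2/35691 - 919/1586145 = -919/1586145 - 2*√2/35691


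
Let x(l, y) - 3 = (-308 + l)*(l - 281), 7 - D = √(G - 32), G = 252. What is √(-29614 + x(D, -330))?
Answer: √(53083 + 1150*√55) ≈ 248.22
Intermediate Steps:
D = 7 - 2*√55 (D = 7 - √(252 - 32) = 7 - √220 = 7 - 2*√55 ≈ -7.8324)
x(l, y) = 3 + (-308 + l)*(-281 + l) (x(l, y) = 3 + (-308 + l)*(l - 281) = 3 + (-308 + l)*(-281 + l))
√(-29614 + x(D, -330)) = √(-29614 + (86551 + (7 - 2*√55)² - 589*(7 - 2*√55))) = √(-29614 + (86551 + (7 - 2*√55)² + (-4123 + 1178*√55))) = √(-29614 + (82428 + (7 - 2*√55)² + 1178*√55)) = √(52814 + (7 - 2*√55)² + 1178*√55)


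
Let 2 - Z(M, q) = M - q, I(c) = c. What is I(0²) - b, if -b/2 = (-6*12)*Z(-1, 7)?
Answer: -1440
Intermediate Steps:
Z(M, q) = 2 + q - M (Z(M, q) = 2 - (M - q) = 2 + (q - M) = 2 + q - M)
b = 1440 (b = -2*(-6*12)*(2 + 7 - 1*(-1)) = -(-144)*(2 + 7 + 1) = -(-144)*10 = -2*(-720) = 1440)
I(0²) - b = 0² - 1*1440 = 0 - 1440 = -1440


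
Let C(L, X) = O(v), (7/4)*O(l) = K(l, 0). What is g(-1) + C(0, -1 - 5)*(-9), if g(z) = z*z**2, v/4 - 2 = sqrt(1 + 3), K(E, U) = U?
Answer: -1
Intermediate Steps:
v = 16 (v = 8 + 4*sqrt(1 + 3) = 8 + 4*sqrt(4) = 8 + 4*2 = 8 + 8 = 16)
O(l) = 0 (O(l) = (4/7)*0 = 0)
C(L, X) = 0
g(z) = z**3
g(-1) + C(0, -1 - 5)*(-9) = (-1)**3 + 0*(-9) = -1 + 0 = -1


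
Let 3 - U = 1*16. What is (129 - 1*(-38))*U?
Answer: -2171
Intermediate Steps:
U = -13 (U = 3 - 16 = -13)
(129 - 1*(-38))*U = (129 - 1*(-38))*(-13) = (129 + 38)*(-13) = 167*(-13) = -2171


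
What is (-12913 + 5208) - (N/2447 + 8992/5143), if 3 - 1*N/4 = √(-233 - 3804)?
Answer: -96988881445/12584921 + 4*I*√4037/2447 ≈ -7706.8 + 0.10386*I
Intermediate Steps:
N = 12 - 4*I*√4037 (N = 12 - 4*√(-233 - 3804) = 12 - 4*I*√4037 ≈ 12.0 - 254.15*I)
(-12913 + 5208) - (N/2447 + 8992/5143) = (-12913 + 5208) - ((12 - 4*I*√4037)/2447 + 8992/5143) = -7705 - ((12 - 4*I*√4037)*(1/2447) + 8992*(1/5143)) = -7705 - ((12/2447 - 4*I*√4037/2447) + 8992/5143) = -7705 - (22065140/12584921 - 4*I*√4037/2447) = -7705 + (-22065140/12584921 + 4*I*√4037/2447) = -96988881445/12584921 + 4*I*√4037/2447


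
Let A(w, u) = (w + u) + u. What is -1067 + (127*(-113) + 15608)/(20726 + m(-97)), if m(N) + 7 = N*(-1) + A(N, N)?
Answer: -21898918/20525 ≈ -1066.9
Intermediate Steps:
A(w, u) = w + 2*u (A(w, u) = (u + w) + u = w + 2*u)
m(N) = -7 + 2*N (m(N) = -7 + (N*(-1) + (N + 2*N)) = -7 + (-N + 3*N) = -7 + 2*N)
-1067 + (127*(-113) + 15608)/(20726 + m(-97)) = -1067 + (127*(-113) + 15608)/(20726 + (-7 + 2*(-97))) = -1067 + (-14351 + 15608)/(20726 + (-7 - 194)) = -1067 + 1257/(20726 - 201) = -1067 + 1257/20525 = -21898918/20525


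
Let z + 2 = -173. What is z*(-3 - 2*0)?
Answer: 525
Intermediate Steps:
z = -175 (z = -2 - 173 = -175)
z*(-3 - 2*0) = -175*(-3 - 2*0) = -175*(-3 + 0) = -175*(-3) = 525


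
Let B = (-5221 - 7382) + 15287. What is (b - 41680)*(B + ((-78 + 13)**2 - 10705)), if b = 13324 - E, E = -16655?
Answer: 44416996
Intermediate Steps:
B = 2684 (B = -12603 + 15287 = 2684)
b = 29979 (b = 13324 - 1*(-16655) = 13324 + 16655 = 29979)
(b - 41680)*(B + ((-78 + 13)**2 - 10705)) = (29979 - 41680)*(2684 + ((-78 + 13)**2 - 10705)) = -11701*(2684 + ((-65)**2 - 10705)) = -11701*(2684 + (4225 - 10705)) = -11701*(2684 - 6480) = -11701*(-3796) = 44416996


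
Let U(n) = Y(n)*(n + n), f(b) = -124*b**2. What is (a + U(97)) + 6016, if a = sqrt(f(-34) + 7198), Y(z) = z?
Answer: 24834 + I*sqrt(136146) ≈ 24834.0 + 368.98*I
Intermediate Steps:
a = I*sqrt(136146) (a = sqrt(-124*(-34)**2 + 7198) = sqrt(-124*1156 + 7198) = sqrt(-143344 + 7198) = sqrt(-136146) = I*sqrt(136146) ≈ 368.98*I)
U(n) = 2*n**2 (U(n) = n*(n + n) = n*(2*n) = 2*n**2)
(a + U(97)) + 6016 = (I*sqrt(136146) + 2*97**2) + 6016 = (I*sqrt(136146) + 2*9409) + 6016 = (I*sqrt(136146) + 18818) + 6016 = (18818 + I*sqrt(136146)) + 6016 = 24834 + I*sqrt(136146)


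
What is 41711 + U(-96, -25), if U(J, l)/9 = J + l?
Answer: 40622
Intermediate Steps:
U(J, l) = 9*J + 9*l (U(J, l) = 9*(J + l) = 9*J + 9*l)
41711 + U(-96, -25) = 41711 + (9*(-96) + 9*(-25)) = 41711 + (-864 - 225) = 41711 - 1089 = 40622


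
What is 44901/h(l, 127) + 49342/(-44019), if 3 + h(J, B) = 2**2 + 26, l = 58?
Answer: 73154255/44019 ≈ 1661.9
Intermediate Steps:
h(J, B) = 27 (h(J, B) = -3 + (2**2 + 26) = -3 + (4 + 26) = -3 + 30 = 27)
44901/h(l, 127) + 49342/(-44019) = 44901/27 + 49342/(-44019) = 44901*(1/27) + 49342*(-1/44019) = 1663 - 49342/44019 = 73154255/44019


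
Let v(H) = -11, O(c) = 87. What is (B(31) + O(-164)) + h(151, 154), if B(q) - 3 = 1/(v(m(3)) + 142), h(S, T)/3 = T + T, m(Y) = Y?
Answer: 132835/131 ≈ 1014.0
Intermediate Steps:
h(S, T) = 6*T (h(S, T) = 3*(T + T) = 3*(2*T) = 6*T)
B(q) = 394/131 (B(q) = 3 + 1/(-11 + 142) = 3 + 1/131 = 394/131)
(B(31) + O(-164)) + h(151, 154) = (394/131 + 87) + 6*154 = 11791/131 + 924 = 132835/131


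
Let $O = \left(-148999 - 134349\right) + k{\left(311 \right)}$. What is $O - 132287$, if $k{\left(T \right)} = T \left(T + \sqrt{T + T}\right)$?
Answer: $-318914 + 311 \sqrt{622} \approx -3.1116 \cdot 10^{5}$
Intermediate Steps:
$k{\left(T \right)} = T \left(T + \sqrt{2} \sqrt{T}\right)$ ($k{\left(T \right)} = T \left(T + \sqrt{2 T}\right) = T \left(T + \sqrt{2} \sqrt{T}\right)$)
$O = -186627 + 311 \sqrt{622}$ ($O = \left(-148999 - 134349\right) + \left(311^{2} + \sqrt{2} \cdot 311^{\frac{3}{2}}\right) = -283348 + \left(96721 + \sqrt{2} \cdot 311 \sqrt{311}\right) = -283348 + \left(96721 + 311 \sqrt{622}\right) = -186627 + 311 \sqrt{622} \approx -1.7887 \cdot 10^{5}$)
$O - 132287 = \left(-186627 + 311 \sqrt{622}\right) - 132287 = -318914 + 311 \sqrt{622}$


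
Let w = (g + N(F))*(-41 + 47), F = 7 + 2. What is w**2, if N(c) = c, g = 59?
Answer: 166464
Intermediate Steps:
F = 9
w = 408 (w = (59 + 9)*(-41 + 47) = 68*6 = 408)
w**2 = 408**2 = 166464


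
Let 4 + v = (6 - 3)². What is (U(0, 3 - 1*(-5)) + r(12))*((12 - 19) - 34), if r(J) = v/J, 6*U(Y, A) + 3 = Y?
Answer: 41/12 ≈ 3.4167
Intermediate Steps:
v = 5 (v = -4 + (6 - 3)² = -4 + 3² = -4 + 9 = 5)
U(Y, A) = -½ + Y/6
r(J) = 5/J
(U(0, 3 - 1*(-5)) + r(12))*((12 - 19) - 34) = ((-½ + (⅙)*0) + 5/12)*((12 - 19) - 34) = ((-½ + 0) + 5*(1/12))*(-7 - 34) = (-½ + 5/12)*(-41) = -1/12*(-41) = 41/12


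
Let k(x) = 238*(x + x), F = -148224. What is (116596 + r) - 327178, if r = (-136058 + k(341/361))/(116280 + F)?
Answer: -1214168591833/5765892 ≈ -2.1058e+5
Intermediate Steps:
k(x) = 476*x (k(x) = 238*(2*x) = 476*x)
r = 24477311/5765892 (r = (-136058 + 476*(341/361))/(116280 - 148224) = (-136058 + 476*(341*(1/361)))/(-31944) = (-136058 + 476*(341/361))*(-1/31944) = (-136058 + 162316/361)*(-1/31944) = -48954622/361*(-1/31944) = 24477311/5765892 ≈ 4.2452)
(116596 + r) - 327178 = (116596 + 24477311/5765892) - 327178 = 672304420943/5765892 - 327178 = -1214168591833/5765892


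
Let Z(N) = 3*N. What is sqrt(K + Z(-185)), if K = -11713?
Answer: 2*I*sqrt(3067) ≈ 110.76*I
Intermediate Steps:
sqrt(K + Z(-185)) = sqrt(-11713 + 3*(-185)) = sqrt(-11713 - 555) = sqrt(-12268) = 2*I*sqrt(3067)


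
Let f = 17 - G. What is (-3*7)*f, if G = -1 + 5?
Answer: -273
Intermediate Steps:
G = 4
f = 13 (f = 17 - 1*4 = 17 - 4 = 13)
(-3*7)*f = -3*7*13 = -21*13 = -273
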